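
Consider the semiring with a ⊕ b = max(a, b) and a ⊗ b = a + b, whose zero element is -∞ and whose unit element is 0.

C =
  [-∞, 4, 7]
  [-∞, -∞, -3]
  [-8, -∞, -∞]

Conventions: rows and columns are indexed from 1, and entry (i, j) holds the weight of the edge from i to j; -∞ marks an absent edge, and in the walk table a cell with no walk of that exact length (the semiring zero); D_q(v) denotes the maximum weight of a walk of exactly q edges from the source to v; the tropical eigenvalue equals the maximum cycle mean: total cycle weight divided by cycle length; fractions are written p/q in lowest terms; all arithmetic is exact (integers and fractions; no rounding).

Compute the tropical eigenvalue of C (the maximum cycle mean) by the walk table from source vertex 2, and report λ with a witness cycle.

q=0: [-∞, 0, -∞]
q=1: [-∞, -∞, -3]
q=2: [-11, -∞, -∞]
q=3: [-∞, -7, -4]
Optimal cycle mean attained by: cycle 1->3->1, total 7 + (-8), length 2.
Answer: λ = -1/2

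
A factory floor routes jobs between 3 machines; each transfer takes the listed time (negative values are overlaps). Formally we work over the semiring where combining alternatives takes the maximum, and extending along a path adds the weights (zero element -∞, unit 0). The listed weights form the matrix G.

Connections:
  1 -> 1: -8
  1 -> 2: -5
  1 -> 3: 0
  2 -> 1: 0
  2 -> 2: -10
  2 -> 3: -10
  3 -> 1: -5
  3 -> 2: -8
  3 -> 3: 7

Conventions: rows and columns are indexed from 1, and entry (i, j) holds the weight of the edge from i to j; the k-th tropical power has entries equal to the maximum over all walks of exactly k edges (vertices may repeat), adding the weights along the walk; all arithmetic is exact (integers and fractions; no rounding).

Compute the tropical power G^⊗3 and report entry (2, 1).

G^⊗2:
  [-5, -8, 7]
  [-8, -5, 0]
  [2, -1, 14]
G^⊗3:
  [2, -1, 14]
  [-5, -8, 7]
  [9, 6, 21]
Key observation: the optimum is the walk 2->1->2->1, with weight 0 + (-5) + 0 = -5.
Optimal value attained by: walk 2->1->2->1.
Answer: (G^⊗3)[2][1] = -5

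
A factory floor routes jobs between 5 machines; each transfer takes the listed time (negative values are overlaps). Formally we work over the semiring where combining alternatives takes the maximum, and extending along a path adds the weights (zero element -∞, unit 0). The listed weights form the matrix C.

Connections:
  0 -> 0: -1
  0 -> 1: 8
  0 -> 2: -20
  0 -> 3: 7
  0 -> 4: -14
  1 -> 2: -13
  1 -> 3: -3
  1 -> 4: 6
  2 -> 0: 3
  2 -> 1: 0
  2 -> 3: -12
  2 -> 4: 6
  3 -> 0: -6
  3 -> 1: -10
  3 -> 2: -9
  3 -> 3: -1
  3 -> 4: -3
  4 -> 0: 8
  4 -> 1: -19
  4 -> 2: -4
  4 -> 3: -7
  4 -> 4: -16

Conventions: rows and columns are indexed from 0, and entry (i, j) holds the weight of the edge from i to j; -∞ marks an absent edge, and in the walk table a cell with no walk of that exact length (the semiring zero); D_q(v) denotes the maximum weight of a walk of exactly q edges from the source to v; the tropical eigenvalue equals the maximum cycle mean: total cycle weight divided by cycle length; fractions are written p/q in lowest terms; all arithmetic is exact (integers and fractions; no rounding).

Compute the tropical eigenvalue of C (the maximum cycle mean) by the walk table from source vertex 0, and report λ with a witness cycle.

q=0: [0, -∞, -∞, -∞, -∞]
q=1: [-1, 8, -20, 7, -14]
q=2: [1, 7, -2, 6, 14]
q=3: [22, 9, 10, 8, 13]
q=4: [21, 30, 9, 29, 16]
q=5: [24, 29, 20, 28, 36]
Optimal cycle mean attained by: cycle 0->1->4->0, total 8 + 6 + 8, length 3.
Answer: λ = 22/3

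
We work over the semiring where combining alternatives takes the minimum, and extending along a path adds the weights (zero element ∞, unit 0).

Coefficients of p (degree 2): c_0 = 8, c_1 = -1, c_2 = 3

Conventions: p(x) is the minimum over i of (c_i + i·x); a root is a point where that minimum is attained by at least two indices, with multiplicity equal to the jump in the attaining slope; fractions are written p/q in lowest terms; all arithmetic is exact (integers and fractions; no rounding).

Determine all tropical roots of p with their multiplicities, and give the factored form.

hull edge (i=0, c=8) to (i=1, c=-1): slope -9, span 1
hull edge (i=1, c=-1) to (i=2, c=3): slope 4, span 1
Factored form: p(x) = 3 ⊗ (x ⊕ (-4)) ⊗ (x ⊕ 9)
Answer: roots = -4 (mult 1), 9 (mult 1)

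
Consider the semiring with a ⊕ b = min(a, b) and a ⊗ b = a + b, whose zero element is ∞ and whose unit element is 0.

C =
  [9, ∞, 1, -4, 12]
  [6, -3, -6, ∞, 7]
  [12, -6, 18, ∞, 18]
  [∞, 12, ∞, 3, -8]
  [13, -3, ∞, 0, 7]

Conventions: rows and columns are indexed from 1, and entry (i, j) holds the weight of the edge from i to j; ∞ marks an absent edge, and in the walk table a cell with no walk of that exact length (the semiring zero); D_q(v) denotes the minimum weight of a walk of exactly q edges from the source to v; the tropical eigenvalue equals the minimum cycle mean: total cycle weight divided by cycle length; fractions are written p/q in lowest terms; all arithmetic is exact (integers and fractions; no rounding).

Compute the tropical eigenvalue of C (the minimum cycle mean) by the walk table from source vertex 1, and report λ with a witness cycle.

q=0: [0, ∞, ∞, ∞, ∞]
q=1: [9, ∞, 1, -4, 12]
q=2: [13, -5, 10, -1, -12]
q=3: [1, -15, -11, -12, -9]
q=4: [-9, -18, -21, -9, -20]
q=5: [-12, -27, -24, -20, -17]
Optimal cycle mean attained by: cycle 2->3->2, total (-6) + (-6), length 2.
Answer: λ = -6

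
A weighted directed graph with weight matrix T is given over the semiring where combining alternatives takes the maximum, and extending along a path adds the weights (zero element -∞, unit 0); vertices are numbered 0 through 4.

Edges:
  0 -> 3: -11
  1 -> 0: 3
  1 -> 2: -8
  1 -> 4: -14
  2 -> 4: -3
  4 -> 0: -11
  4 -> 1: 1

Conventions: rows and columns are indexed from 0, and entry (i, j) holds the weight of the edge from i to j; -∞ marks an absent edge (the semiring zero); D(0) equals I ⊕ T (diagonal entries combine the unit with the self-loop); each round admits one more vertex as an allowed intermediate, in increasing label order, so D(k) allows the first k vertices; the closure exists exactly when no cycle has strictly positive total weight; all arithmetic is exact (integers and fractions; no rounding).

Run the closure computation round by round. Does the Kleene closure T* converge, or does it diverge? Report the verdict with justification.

D(0):
  [0, -∞, -∞, -11, -∞]
  [3, 0, -8, -∞, -14]
  [-∞, -∞, 0, -∞, -3]
  [-∞, -∞, -∞, 0, -∞]
  [-11, 1, -∞, -∞, 0]
D(1):
  [0, -∞, -∞, -11, -∞]
  [3, 0, -8, -8, -14]
  [-∞, -∞, 0, -∞, -3]
  [-∞, -∞, -∞, 0, -∞]
  [-11, 1, -∞, -22, 0]
D(2):
  [0, -∞, -∞, -11, -∞]
  [3, 0, -8, -8, -14]
  [-∞, -∞, 0, -∞, -3]
  [-∞, -∞, -∞, 0, -∞]
  [4, 1, -7, -7, 0]
D(3):
  [0, -∞, -∞, -11, -∞]
  [3, 0, -8, -8, -11]
  [-∞, -∞, 0, -∞, -3]
  [-∞, -∞, -∞, 0, -∞]
  [4, 1, -7, -7, 0]
D(4):
  [0, -∞, -∞, -11, -∞]
  [3, 0, -8, -8, -11]
  [-∞, -∞, 0, -∞, -3]
  [-∞, -∞, -∞, 0, -∞]
  [4, 1, -7, -7, 0]
D(5):
  [0, -∞, -∞, -11, -∞]
  [3, 0, -8, -8, -11]
  [1, -2, 0, -10, -3]
  [-∞, -∞, -∞, 0, -∞]
  [4, 1, -7, -7, 0]
Key observation: every diagonal entry stays at the unit through all rounds, so no improving cycle exists.
Answer: CONVERGES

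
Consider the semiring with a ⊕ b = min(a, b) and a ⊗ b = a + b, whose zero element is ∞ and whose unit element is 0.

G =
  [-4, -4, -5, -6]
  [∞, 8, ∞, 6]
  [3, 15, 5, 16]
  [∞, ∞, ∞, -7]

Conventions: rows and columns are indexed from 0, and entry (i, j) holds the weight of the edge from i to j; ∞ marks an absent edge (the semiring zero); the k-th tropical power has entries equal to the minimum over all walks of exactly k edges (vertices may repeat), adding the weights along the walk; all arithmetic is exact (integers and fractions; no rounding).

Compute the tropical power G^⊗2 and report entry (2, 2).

G^⊗2:
  [-8, -8, -9, -13]
  [∞, 16, ∞, -1]
  [-1, -1, -2, -3]
  [∞, ∞, ∞, -14]
Key observation: the optimum is the walk 2->0->2, with weight 3 + (-5) = -2.
Optimal value attained by: walk 2->0->2.
Answer: (G^⊗2)[2][2] = -2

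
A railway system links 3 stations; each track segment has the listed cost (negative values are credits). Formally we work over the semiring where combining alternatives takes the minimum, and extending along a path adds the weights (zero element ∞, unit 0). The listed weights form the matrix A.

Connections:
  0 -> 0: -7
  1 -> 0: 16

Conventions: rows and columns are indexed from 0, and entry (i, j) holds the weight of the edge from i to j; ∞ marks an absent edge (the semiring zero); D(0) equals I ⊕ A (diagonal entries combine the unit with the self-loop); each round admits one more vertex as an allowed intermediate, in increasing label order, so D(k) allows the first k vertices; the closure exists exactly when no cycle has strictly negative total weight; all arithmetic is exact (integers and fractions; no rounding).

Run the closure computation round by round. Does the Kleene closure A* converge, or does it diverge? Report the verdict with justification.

Detection: at round 0, diagonal entry (0, 0) turns strictly negative.
Key observation: the cycle 0->0 has total weight (-7), which is strictly negative.
Answer: DIVERGES — negative cycle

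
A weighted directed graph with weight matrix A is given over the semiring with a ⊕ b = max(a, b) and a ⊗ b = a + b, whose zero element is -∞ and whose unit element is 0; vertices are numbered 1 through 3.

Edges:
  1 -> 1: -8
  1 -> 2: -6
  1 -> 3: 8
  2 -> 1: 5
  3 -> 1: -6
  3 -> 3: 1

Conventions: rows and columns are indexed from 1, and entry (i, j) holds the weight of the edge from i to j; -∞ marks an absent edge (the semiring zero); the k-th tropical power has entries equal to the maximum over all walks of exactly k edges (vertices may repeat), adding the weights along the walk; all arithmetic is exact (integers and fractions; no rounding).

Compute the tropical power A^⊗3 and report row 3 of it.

A^⊗2:
  [2, -14, 9]
  [-3, -1, 13]
  [-5, -12, 2]
A^⊗3:
  [3, -4, 10]
  [7, -9, 14]
  [-4, -11, 3]
Answer: row 3 of A^⊗3 = [-4, -11, 3]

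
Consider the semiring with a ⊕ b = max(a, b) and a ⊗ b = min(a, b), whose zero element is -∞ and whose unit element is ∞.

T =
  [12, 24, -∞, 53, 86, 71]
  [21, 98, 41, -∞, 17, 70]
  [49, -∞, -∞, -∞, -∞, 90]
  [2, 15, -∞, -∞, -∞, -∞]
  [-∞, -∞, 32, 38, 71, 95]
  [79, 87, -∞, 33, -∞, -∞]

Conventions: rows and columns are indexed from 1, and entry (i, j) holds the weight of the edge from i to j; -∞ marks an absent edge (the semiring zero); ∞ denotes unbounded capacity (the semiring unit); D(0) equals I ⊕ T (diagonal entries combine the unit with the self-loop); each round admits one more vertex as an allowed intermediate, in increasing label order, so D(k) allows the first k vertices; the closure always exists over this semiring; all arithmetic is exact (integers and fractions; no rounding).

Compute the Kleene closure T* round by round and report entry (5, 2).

D(0):
  [∞, 24, -∞, 53, 86, 71]
  [21, ∞, 41, -∞, 17, 70]
  [49, -∞, ∞, -∞, -∞, 90]
  [2, 15, -∞, ∞, -∞, -∞]
  [-∞, -∞, 32, 38, ∞, 95]
  [79, 87, -∞, 33, -∞, ∞]
D(1):
  [∞, 24, -∞, 53, 86, 71]
  [21, ∞, 41, 21, 21, 70]
  [49, 24, ∞, 49, 49, 90]
  [2, 15, -∞, ∞, 2, 2]
  [-∞, -∞, 32, 38, ∞, 95]
  [79, 87, -∞, 53, 79, ∞]
D(2):
  [∞, 24, 24, 53, 86, 71]
  [21, ∞, 41, 21, 21, 70]
  [49, 24, ∞, 49, 49, 90]
  [15, 15, 15, ∞, 15, 15]
  [-∞, -∞, 32, 38, ∞, 95]
  [79, 87, 41, 53, 79, ∞]
D(3):
  [∞, 24, 24, 53, 86, 71]
  [41, ∞, 41, 41, 41, 70]
  [49, 24, ∞, 49, 49, 90]
  [15, 15, 15, ∞, 15, 15]
  [32, 24, 32, 38, ∞, 95]
  [79, 87, 41, 53, 79, ∞]
D(4):
  [∞, 24, 24, 53, 86, 71]
  [41, ∞, 41, 41, 41, 70]
  [49, 24, ∞, 49, 49, 90]
  [15, 15, 15, ∞, 15, 15]
  [32, 24, 32, 38, ∞, 95]
  [79, 87, 41, 53, 79, ∞]
D(5):
  [∞, 24, 32, 53, 86, 86]
  [41, ∞, 41, 41, 41, 70]
  [49, 24, ∞, 49, 49, 90]
  [15, 15, 15, ∞, 15, 15]
  [32, 24, 32, 38, ∞, 95]
  [79, 87, 41, 53, 79, ∞]
D(6):
  [∞, 86, 41, 53, 86, 86]
  [70, ∞, 41, 53, 70, 70]
  [79, 87, ∞, 53, 79, 90]
  [15, 15, 15, ∞, 15, 15]
  [79, 87, 41, 53, ∞, 95]
  [79, 87, 41, 53, 79, ∞]
Answer: T*[5][2] = 87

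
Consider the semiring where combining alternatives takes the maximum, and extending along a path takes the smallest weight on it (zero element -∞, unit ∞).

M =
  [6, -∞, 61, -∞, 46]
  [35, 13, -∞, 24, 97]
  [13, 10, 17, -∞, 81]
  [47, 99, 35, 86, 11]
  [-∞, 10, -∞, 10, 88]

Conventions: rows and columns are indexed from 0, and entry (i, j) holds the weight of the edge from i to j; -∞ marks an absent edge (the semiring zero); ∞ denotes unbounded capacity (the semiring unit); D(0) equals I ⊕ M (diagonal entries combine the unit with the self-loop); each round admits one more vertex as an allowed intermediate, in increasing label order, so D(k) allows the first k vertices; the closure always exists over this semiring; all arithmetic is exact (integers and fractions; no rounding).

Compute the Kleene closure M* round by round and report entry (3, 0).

D(0):
  [∞, -∞, 61, -∞, 46]
  [35, ∞, -∞, 24, 97]
  [13, 10, ∞, -∞, 81]
  [47, 99, 35, ∞, 11]
  [-∞, 10, -∞, 10, ∞]
D(1):
  [∞, -∞, 61, -∞, 46]
  [35, ∞, 35, 24, 97]
  [13, 10, ∞, -∞, 81]
  [47, 99, 47, ∞, 46]
  [-∞, 10, -∞, 10, ∞]
D(2):
  [∞, -∞, 61, -∞, 46]
  [35, ∞, 35, 24, 97]
  [13, 10, ∞, 10, 81]
  [47, 99, 47, ∞, 97]
  [10, 10, 10, 10, ∞]
D(3):
  [∞, 10, 61, 10, 61]
  [35, ∞, 35, 24, 97]
  [13, 10, ∞, 10, 81]
  [47, 99, 47, ∞, 97]
  [10, 10, 10, 10, ∞]
D(4):
  [∞, 10, 61, 10, 61]
  [35, ∞, 35, 24, 97]
  [13, 10, ∞, 10, 81]
  [47, 99, 47, ∞, 97]
  [10, 10, 10, 10, ∞]
D(5):
  [∞, 10, 61, 10, 61]
  [35, ∞, 35, 24, 97]
  [13, 10, ∞, 10, 81]
  [47, 99, 47, ∞, 97]
  [10, 10, 10, 10, ∞]
Answer: M*[3][0] = 47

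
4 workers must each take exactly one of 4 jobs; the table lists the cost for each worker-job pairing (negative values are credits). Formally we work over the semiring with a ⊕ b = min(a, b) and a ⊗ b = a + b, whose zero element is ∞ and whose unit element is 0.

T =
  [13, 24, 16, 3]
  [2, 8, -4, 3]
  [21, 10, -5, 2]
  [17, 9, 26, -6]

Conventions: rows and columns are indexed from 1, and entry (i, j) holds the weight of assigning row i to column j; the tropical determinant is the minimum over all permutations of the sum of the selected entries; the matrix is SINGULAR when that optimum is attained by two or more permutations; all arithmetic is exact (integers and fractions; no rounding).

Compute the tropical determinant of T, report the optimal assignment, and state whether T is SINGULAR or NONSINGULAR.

σ = (1, 2, 3, 4): 13 + 8 + (-5) + (-6) = 10
σ = (1, 2, 4, 3): 13 + 8 + 2 + 26 = 49
σ = (1, 3, 2, 4): 13 + (-4) + 10 + (-6) = 13
σ = (1, 3, 4, 2): 13 + (-4) + 2 + 9 = 20
σ = (1, 4, 2, 3): 13 + 3 + 10 + 26 = 52
σ = (1, 4, 3, 2): 13 + 3 + (-5) + 9 = 20
σ = (2, 1, 3, 4): 24 + 2 + (-5) + (-6) = 15
σ = (2, 1, 4, 3): 24 + 2 + 2 + 26 = 54
σ = (2, 3, 1, 4): 24 + (-4) + 21 + (-6) = 35
σ = (2, 3, 4, 1): 24 + (-4) + 2 + 17 = 39
σ = (2, 4, 1, 3): 24 + 3 + 21 + 26 = 74
σ = (2, 4, 3, 1): 24 + 3 + (-5) + 17 = 39
σ = (3, 1, 2, 4): 16 + 2 + 10 + (-6) = 22
σ = (3, 1, 4, 2): 16 + 2 + 2 + 9 = 29
σ = (3, 2, 1, 4): 16 + 8 + 21 + (-6) = 39
σ = (3, 2, 4, 1): 16 + 8 + 2 + 17 = 43
σ = (3, 4, 1, 2): 16 + 3 + 21 + 9 = 49
σ = (3, 4, 2, 1): 16 + 3 + 10 + 17 = 46
σ = (4, 1, 2, 3): 3 + 2 + 10 + 26 = 41
σ = (4, 1, 3, 2): 3 + 2 + (-5) + 9 = 9
σ = (4, 2, 1, 3): 3 + 8 + 21 + 26 = 58
σ = (4, 2, 3, 1): 3 + 8 + (-5) + 17 = 23
σ = (4, 3, 1, 2): 3 + (-4) + 21 + 9 = 29
σ = (4, 3, 2, 1): 3 + (-4) + 10 + 17 = 26
Optimal value attained by: σ = (4, 1, 3, 2).
Answer: det⊕(T) = 9; verdict: NONSINGULAR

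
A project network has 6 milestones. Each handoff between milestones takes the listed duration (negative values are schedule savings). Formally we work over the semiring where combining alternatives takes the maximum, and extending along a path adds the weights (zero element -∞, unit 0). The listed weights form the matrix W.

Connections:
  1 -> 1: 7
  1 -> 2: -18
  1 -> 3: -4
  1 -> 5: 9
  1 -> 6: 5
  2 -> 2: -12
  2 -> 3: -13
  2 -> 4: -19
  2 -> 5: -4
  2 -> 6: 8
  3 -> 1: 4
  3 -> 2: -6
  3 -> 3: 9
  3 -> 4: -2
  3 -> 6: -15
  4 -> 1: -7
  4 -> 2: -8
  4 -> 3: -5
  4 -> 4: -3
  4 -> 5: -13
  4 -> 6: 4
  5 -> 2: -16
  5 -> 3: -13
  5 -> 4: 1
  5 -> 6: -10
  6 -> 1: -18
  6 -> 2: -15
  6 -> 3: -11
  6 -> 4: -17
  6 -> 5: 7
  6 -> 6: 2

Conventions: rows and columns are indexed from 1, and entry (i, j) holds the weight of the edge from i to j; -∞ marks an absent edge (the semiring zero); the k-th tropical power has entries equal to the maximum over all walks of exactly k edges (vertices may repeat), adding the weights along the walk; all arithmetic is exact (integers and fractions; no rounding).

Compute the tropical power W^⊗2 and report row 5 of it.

W^⊗2:
  [14, -7, 5, 10, 16, 12]
  [-9, -7, -3, -3, 15, 10]
  [13, 3, 18, 7, 13, 9]
  [0, -11, 4, -6, 11, 6]
  [-6, -7, -4, -2, -3, 5]
  [-7, -9, -2, 8, 9, 4]
Answer: row 5 of W^⊗2 = [-6, -7, -4, -2, -3, 5]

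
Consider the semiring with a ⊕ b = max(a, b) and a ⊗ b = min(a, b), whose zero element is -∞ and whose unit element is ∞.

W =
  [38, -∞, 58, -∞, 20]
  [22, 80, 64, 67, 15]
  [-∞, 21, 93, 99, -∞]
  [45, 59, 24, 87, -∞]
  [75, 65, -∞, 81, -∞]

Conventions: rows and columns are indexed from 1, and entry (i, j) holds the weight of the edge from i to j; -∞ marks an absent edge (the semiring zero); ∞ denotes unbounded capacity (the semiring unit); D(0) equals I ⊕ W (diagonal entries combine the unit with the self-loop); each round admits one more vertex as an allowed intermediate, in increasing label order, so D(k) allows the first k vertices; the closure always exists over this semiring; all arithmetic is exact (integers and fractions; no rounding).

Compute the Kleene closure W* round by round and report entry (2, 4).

D(0):
  [∞, -∞, 58, -∞, 20]
  [22, ∞, 64, 67, 15]
  [-∞, 21, ∞, 99, -∞]
  [45, 59, 24, ∞, -∞]
  [75, 65, -∞, 81, ∞]
D(1):
  [∞, -∞, 58, -∞, 20]
  [22, ∞, 64, 67, 20]
  [-∞, 21, ∞, 99, -∞]
  [45, 59, 45, ∞, 20]
  [75, 65, 58, 81, ∞]
D(2):
  [∞, -∞, 58, -∞, 20]
  [22, ∞, 64, 67, 20]
  [21, 21, ∞, 99, 20]
  [45, 59, 59, ∞, 20]
  [75, 65, 64, 81, ∞]
D(3):
  [∞, 21, 58, 58, 20]
  [22, ∞, 64, 67, 20]
  [21, 21, ∞, 99, 20]
  [45, 59, 59, ∞, 20]
  [75, 65, 64, 81, ∞]
D(4):
  [∞, 58, 58, 58, 20]
  [45, ∞, 64, 67, 20]
  [45, 59, ∞, 99, 20]
  [45, 59, 59, ∞, 20]
  [75, 65, 64, 81, ∞]
D(5):
  [∞, 58, 58, 58, 20]
  [45, ∞, 64, 67, 20]
  [45, 59, ∞, 99, 20]
  [45, 59, 59, ∞, 20]
  [75, 65, 64, 81, ∞]
Answer: W*[2][4] = 67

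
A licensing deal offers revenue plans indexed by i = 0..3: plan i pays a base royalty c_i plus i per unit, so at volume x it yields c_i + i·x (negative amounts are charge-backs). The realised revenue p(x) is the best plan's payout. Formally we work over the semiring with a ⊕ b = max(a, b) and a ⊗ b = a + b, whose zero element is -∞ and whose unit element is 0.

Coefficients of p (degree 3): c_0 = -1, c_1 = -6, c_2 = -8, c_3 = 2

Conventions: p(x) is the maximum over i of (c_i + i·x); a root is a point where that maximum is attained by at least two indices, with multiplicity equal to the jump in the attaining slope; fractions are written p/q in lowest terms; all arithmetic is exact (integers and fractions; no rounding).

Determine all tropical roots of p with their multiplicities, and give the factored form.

hull edge (i=0, c=-1) to (i=3, c=2): slope 1, span 3
Factored form: p(x) = 2 ⊗ (x ⊕ (-1)) ⊗ (x ⊕ (-1)) ⊗ (x ⊕ (-1))
Answer: roots = -1 (mult 3)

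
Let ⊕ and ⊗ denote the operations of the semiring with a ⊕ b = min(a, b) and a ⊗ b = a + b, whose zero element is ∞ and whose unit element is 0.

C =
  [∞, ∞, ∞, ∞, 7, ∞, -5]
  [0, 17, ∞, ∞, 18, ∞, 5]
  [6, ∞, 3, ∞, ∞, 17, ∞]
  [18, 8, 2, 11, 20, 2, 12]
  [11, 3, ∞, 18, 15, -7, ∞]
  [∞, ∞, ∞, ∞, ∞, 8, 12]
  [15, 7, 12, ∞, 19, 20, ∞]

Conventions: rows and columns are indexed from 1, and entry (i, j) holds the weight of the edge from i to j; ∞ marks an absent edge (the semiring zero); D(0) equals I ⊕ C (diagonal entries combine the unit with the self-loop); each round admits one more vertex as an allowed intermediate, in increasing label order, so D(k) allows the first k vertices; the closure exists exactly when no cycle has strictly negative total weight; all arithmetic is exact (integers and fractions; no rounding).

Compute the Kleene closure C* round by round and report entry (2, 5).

D(0):
  [0, ∞, ∞, ∞, 7, ∞, -5]
  [0, 0, ∞, ∞, 18, ∞, 5]
  [6, ∞, 0, ∞, ∞, 17, ∞]
  [18, 8, 2, 0, 20, 2, 12]
  [11, 3, ∞, 18, 0, -7, ∞]
  [∞, ∞, ∞, ∞, ∞, 0, 12]
  [15, 7, 12, ∞, 19, 20, 0]
D(1):
  [0, ∞, ∞, ∞, 7, ∞, -5]
  [0, 0, ∞, ∞, 7, ∞, -5]
  [6, ∞, 0, ∞, 13, 17, 1]
  [18, 8, 2, 0, 20, 2, 12]
  [11, 3, ∞, 18, 0, -7, 6]
  [∞, ∞, ∞, ∞, ∞, 0, 12]
  [15, 7, 12, ∞, 19, 20, 0]
D(2):
  [0, ∞, ∞, ∞, 7, ∞, -5]
  [0, 0, ∞, ∞, 7, ∞, -5]
  [6, ∞, 0, ∞, 13, 17, 1]
  [8, 8, 2, 0, 15, 2, 3]
  [3, 3, ∞, 18, 0, -7, -2]
  [∞, ∞, ∞, ∞, ∞, 0, 12]
  [7, 7, 12, ∞, 14, 20, 0]
D(3):
  [0, ∞, ∞, ∞, 7, ∞, -5]
  [0, 0, ∞, ∞, 7, ∞, -5]
  [6, ∞, 0, ∞, 13, 17, 1]
  [8, 8, 2, 0, 15, 2, 3]
  [3, 3, ∞, 18, 0, -7, -2]
  [∞, ∞, ∞, ∞, ∞, 0, 12]
  [7, 7, 12, ∞, 14, 20, 0]
D(4):
  [0, ∞, ∞, ∞, 7, ∞, -5]
  [0, 0, ∞, ∞, 7, ∞, -5]
  [6, ∞, 0, ∞, 13, 17, 1]
  [8, 8, 2, 0, 15, 2, 3]
  [3, 3, 20, 18, 0, -7, -2]
  [∞, ∞, ∞, ∞, ∞, 0, 12]
  [7, 7, 12, ∞, 14, 20, 0]
D(5):
  [0, 10, 27, 25, 7, 0, -5]
  [0, 0, 27, 25, 7, 0, -5]
  [6, 16, 0, 31, 13, 6, 1]
  [8, 8, 2, 0, 15, 2, 3]
  [3, 3, 20, 18, 0, -7, -2]
  [∞, ∞, ∞, ∞, ∞, 0, 12]
  [7, 7, 12, 32, 14, 7, 0]
D(6):
  [0, 10, 27, 25, 7, 0, -5]
  [0, 0, 27, 25, 7, 0, -5]
  [6, 16, 0, 31, 13, 6, 1]
  [8, 8, 2, 0, 15, 2, 3]
  [3, 3, 20, 18, 0, -7, -2]
  [∞, ∞, ∞, ∞, ∞, 0, 12]
  [7, 7, 12, 32, 14, 7, 0]
D(7):
  [0, 2, 7, 25, 7, 0, -5]
  [0, 0, 7, 25, 7, 0, -5]
  [6, 8, 0, 31, 13, 6, 1]
  [8, 8, 2, 0, 15, 2, 3]
  [3, 3, 10, 18, 0, -7, -2]
  [19, 19, 24, 44, 26, 0, 12]
  [7, 7, 12, 32, 14, 7, 0]
Answer: C*[2][5] = 7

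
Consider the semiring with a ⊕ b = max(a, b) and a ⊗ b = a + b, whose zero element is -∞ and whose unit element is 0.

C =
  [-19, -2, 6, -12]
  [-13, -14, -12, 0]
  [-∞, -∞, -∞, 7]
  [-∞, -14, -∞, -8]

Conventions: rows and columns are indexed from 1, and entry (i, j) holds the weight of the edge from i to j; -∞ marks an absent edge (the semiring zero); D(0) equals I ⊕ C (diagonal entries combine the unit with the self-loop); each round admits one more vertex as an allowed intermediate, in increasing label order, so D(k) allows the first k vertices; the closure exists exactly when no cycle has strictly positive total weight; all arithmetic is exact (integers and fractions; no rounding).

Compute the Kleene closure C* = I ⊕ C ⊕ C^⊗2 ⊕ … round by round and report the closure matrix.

D(0):
  [0, -2, 6, -12]
  [-13, 0, -12, 0]
  [-∞, -∞, 0, 7]
  [-∞, -14, -∞, 0]
D(1):
  [0, -2, 6, -12]
  [-13, 0, -7, 0]
  [-∞, -∞, 0, 7]
  [-∞, -14, -∞, 0]
D(2):
  [0, -2, 6, -2]
  [-13, 0, -7, 0]
  [-∞, -∞, 0, 7]
  [-27, -14, -21, 0]
D(3):
  [0, -2, 6, 13]
  [-13, 0, -7, 0]
  [-∞, -∞, 0, 7]
  [-27, -14, -21, 0]
D(4):
  [0, -1, 6, 13]
  [-13, 0, -7, 0]
  [-20, -7, 0, 7]
  [-27, -14, -21, 0]
Answer: C* = [[0, -1, 6, 13], [-13, 0, -7, 0], [-20, -7, 0, 7], [-27, -14, -21, 0]]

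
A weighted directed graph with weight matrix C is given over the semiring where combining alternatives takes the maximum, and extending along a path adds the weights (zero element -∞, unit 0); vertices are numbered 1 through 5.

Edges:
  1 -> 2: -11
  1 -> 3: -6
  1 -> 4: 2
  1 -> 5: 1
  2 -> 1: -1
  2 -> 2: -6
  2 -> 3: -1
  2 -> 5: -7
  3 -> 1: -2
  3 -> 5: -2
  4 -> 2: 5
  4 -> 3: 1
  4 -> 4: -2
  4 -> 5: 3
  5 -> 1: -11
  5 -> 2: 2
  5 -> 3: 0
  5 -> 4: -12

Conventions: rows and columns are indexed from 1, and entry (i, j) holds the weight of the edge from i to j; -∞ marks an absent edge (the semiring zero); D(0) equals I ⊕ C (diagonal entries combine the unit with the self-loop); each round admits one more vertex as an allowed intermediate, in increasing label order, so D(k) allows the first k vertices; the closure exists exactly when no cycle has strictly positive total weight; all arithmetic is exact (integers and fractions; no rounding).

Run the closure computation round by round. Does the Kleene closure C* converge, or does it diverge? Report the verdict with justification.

D(0):
  [0, -11, -6, 2, 1]
  [-1, 0, -1, -∞, -7]
  [-2, -∞, 0, -∞, -2]
  [-∞, 5, 1, 0, 3]
  [-11, 2, 0, -12, 0]
D(1):
  [0, -11, -6, 2, 1]
  [-1, 0, -1, 1, 0]
  [-2, -13, 0, 0, -1]
  [-∞, 5, 1, 0, 3]
  [-11, 2, 0, -9, 0]
Detection: at round 2, diagonal entry (4, 4) turns strictly positive.
Key observation: the cycle 4->2->1->4 has total weight 5 + (-1) + 2, which is strictly positive.
Answer: DIVERGES — positive cycle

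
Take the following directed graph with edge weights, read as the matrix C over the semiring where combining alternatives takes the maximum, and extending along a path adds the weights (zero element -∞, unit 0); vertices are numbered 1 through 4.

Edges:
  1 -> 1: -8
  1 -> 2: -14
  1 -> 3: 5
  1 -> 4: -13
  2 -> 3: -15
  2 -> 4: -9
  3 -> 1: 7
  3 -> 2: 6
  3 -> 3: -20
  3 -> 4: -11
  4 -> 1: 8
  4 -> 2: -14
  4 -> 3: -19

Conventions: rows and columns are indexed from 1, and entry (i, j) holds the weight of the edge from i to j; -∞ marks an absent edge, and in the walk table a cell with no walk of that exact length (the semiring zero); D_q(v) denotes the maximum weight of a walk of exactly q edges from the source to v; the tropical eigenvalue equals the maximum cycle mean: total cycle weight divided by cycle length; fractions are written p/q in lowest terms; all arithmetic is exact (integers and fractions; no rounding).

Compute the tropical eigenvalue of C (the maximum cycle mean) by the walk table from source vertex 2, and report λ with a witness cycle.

q=0: [-∞, 0, -∞, -∞]
q=1: [-∞, -∞, -15, -9]
q=2: [-1, -9, -28, -26]
q=3: [-9, -15, 4, -14]
q=4: [11, 10, -4, -7]
Optimal cycle mean attained by: cycle 1->3->1, total 5 + 7, length 2.
Answer: λ = 6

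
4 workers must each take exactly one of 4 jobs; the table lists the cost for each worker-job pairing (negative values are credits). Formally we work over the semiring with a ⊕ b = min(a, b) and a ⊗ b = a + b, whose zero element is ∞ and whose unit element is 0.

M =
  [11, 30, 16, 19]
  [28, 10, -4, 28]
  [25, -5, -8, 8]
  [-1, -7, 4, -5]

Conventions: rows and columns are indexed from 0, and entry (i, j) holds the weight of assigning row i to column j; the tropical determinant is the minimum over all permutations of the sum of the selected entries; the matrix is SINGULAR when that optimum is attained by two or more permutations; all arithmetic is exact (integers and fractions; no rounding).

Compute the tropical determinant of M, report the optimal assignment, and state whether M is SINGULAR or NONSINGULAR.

σ = (0, 1, 2, 3): 11 + 10 + (-8) + (-5) = 8
σ = (0, 1, 3, 2): 11 + 10 + 8 + 4 = 33
σ = (0, 2, 1, 3): 11 + (-4) + (-5) + (-5) = -3
σ = (0, 2, 3, 1): 11 + (-4) + 8 + (-7) = 8
σ = (0, 3, 1, 2): 11 + 28 + (-5) + 4 = 38
σ = (0, 3, 2, 1): 11 + 28 + (-8) + (-7) = 24
σ = (1, 0, 2, 3): 30 + 28 + (-8) + (-5) = 45
σ = (1, 0, 3, 2): 30 + 28 + 8 + 4 = 70
σ = (1, 2, 0, 3): 30 + (-4) + 25 + (-5) = 46
σ = (1, 2, 3, 0): 30 + (-4) + 8 + (-1) = 33
σ = (1, 3, 0, 2): 30 + 28 + 25 + 4 = 87
σ = (1, 3, 2, 0): 30 + 28 + (-8) + (-1) = 49
σ = (2, 0, 1, 3): 16 + 28 + (-5) + (-5) = 34
σ = (2, 0, 3, 1): 16 + 28 + 8 + (-7) = 45
σ = (2, 1, 0, 3): 16 + 10 + 25 + (-5) = 46
σ = (2, 1, 3, 0): 16 + 10 + 8 + (-1) = 33
σ = (2, 3, 0, 1): 16 + 28 + 25 + (-7) = 62
σ = (2, 3, 1, 0): 16 + 28 + (-5) + (-1) = 38
σ = (3, 0, 1, 2): 19 + 28 + (-5) + 4 = 46
σ = (3, 0, 2, 1): 19 + 28 + (-8) + (-7) = 32
σ = (3, 1, 0, 2): 19 + 10 + 25 + 4 = 58
σ = (3, 1, 2, 0): 19 + 10 + (-8) + (-1) = 20
σ = (3, 2, 0, 1): 19 + (-4) + 25 + (-7) = 33
σ = (3, 2, 1, 0): 19 + (-4) + (-5) + (-1) = 9
Optimal value attained by: σ = (0, 2, 1, 3).
Answer: det⊕(M) = -3; verdict: NONSINGULAR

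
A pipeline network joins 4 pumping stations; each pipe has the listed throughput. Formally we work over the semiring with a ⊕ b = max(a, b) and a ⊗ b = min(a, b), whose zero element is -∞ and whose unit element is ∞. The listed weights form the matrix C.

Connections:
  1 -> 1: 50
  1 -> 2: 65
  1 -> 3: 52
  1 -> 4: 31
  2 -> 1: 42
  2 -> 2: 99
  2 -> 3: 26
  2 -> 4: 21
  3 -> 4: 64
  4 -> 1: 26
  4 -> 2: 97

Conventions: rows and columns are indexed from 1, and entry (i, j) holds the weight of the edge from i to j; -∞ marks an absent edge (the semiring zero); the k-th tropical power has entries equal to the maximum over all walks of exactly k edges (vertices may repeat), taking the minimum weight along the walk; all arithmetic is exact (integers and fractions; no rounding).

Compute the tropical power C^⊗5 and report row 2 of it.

C^⊗2:
  [50, 65, 50, 52]
  [42, 99, 42, 31]
  [26, 64, -∞, -∞]
  [42, 97, 26, 26]
C^⊗3:
  [50, 65, 50, 50]
  [42, 99, 42, 42]
  [42, 64, 26, 26]
  [42, 97, 42, 31]
C^⊗4:
  [50, 65, 50, 50]
  [42, 99, 42, 42]
  [42, 64, 42, 31]
  [42, 97, 42, 42]
C^⊗5:
  [50, 65, 50, 50]
  [42, 99, 42, 42]
  [42, 64, 42, 42]
  [42, 97, 42, 42]
Answer: row 2 of C^⊗5 = [42, 99, 42, 42]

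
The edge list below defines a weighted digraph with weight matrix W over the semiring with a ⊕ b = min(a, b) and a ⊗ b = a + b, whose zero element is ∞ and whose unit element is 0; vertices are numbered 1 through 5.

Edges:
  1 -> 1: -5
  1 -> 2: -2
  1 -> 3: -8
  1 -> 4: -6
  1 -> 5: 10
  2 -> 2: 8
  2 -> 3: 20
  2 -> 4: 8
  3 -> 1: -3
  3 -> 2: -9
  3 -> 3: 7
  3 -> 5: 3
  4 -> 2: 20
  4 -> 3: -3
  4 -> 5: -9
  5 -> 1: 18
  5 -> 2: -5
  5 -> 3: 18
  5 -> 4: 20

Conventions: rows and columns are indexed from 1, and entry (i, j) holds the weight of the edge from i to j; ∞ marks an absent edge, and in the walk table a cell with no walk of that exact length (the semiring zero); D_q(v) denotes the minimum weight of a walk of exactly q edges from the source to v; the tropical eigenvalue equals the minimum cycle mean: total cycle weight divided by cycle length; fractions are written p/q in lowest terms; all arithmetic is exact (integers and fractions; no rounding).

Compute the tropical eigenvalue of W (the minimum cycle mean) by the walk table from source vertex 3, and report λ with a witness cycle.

q=0: [∞, ∞, 0, ∞, ∞]
q=1: [-3, -9, 7, ∞, 3]
q=2: [-8, -5, -11, -9, 7]
q=3: [-14, -20, -16, -14, -18]
q=4: [-19, -25, -22, -20, -23]
q=5: [-25, -31, -27, -25, -29]
Optimal cycle mean attained by: cycle 1->3->1, total (-8) + (-3), length 2.
Answer: λ = -11/2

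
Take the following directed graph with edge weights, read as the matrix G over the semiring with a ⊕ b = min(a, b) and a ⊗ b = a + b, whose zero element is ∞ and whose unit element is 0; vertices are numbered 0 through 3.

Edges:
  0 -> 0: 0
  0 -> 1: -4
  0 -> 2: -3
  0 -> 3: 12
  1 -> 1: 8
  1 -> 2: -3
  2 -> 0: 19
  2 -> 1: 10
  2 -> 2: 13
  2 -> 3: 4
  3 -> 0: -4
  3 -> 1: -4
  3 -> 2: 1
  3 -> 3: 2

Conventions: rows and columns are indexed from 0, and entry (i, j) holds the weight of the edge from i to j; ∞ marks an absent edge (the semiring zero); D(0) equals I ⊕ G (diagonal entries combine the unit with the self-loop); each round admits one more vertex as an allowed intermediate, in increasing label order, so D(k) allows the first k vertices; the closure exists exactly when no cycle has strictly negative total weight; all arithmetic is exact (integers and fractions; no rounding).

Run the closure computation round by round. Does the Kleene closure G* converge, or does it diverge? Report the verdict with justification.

D(0):
  [0, -4, -3, 12]
  [∞, 0, -3, ∞]
  [19, 10, 0, 4]
  [-4, -4, 1, 0]
D(1):
  [0, -4, -3, 12]
  [∞, 0, -3, ∞]
  [19, 10, 0, 4]
  [-4, -8, -7, 0]
D(2):
  [0, -4, -7, 12]
  [∞, 0, -3, ∞]
  [19, 10, 0, 4]
  [-4, -8, -11, 0]
Detection: at round 3, diagonal entry (3, 3) turns strictly negative.
Key observation: the cycle 3->0->1->2->3 has total weight (-4) + (-4) + (-3) + 4, which is strictly negative.
Answer: DIVERGES — negative cycle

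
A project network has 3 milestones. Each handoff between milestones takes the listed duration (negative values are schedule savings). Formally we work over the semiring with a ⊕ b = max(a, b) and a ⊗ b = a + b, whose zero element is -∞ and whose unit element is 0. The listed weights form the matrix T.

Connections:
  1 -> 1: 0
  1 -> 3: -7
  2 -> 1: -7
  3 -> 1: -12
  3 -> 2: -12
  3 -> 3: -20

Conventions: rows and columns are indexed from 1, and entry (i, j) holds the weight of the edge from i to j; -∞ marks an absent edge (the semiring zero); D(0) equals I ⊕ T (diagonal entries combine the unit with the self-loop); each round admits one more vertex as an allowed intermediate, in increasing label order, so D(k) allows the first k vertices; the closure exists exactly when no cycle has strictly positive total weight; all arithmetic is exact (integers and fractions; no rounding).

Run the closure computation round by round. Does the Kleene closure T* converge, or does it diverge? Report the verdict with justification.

D(0):
  [0, -∞, -7]
  [-7, 0, -∞]
  [-12, -12, 0]
D(1):
  [0, -∞, -7]
  [-7, 0, -14]
  [-12, -12, 0]
D(2):
  [0, -∞, -7]
  [-7, 0, -14]
  [-12, -12, 0]
D(3):
  [0, -19, -7]
  [-7, 0, -14]
  [-12, -12, 0]
Key observation: every diagonal entry stays at the unit through all rounds, so no improving cycle exists.
Answer: CONVERGES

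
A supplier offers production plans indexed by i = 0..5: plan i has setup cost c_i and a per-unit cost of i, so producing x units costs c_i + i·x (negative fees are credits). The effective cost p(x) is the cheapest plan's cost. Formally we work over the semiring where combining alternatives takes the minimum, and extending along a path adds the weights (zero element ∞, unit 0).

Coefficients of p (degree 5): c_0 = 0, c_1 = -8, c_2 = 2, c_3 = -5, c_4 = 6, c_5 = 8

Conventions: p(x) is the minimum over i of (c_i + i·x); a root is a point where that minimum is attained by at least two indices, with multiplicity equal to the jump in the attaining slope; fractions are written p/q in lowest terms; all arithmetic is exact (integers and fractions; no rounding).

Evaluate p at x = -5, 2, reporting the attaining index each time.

p(-5) = min(0+0·(-5)=0, -8+1·(-5)=-13, 2+2·(-5)=-8, -5+3·(-5)=-20, 6+4·(-5)=-14, 8+5·(-5)=-17) = -20 (attained by i=3)
p(2) = min(0+0·2=0, -8+1·2=-6, 2+2·2=6, -5+3·2=1, 6+4·2=14, 8+5·2=18) = -6 (attained by i=1)
Answer: p(-5) = -20; p(2) = -6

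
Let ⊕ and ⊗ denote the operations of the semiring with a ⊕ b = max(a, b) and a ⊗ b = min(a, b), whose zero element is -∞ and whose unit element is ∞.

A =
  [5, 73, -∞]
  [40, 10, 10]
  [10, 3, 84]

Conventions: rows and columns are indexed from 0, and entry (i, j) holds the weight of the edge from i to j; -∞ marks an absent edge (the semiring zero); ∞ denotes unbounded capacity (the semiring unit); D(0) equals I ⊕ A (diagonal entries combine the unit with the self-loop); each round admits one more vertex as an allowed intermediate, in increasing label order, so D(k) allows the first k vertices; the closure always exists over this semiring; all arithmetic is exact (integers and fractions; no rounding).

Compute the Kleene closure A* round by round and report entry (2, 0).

D(0):
  [∞, 73, -∞]
  [40, ∞, 10]
  [10, 3, ∞]
D(1):
  [∞, 73, -∞]
  [40, ∞, 10]
  [10, 10, ∞]
D(2):
  [∞, 73, 10]
  [40, ∞, 10]
  [10, 10, ∞]
D(3):
  [∞, 73, 10]
  [40, ∞, 10]
  [10, 10, ∞]
Answer: A*[2][0] = 10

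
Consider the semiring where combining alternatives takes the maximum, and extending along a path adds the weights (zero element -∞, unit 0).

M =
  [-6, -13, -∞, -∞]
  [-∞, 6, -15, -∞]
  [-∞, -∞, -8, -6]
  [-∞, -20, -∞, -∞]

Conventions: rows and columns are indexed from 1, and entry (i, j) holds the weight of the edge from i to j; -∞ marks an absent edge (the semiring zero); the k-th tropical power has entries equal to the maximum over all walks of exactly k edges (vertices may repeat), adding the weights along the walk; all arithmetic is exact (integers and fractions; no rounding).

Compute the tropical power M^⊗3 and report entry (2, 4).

M^⊗2:
  [-12, -7, -28, -∞]
  [-∞, 12, -9, -21]
  [-∞, -26, -16, -14]
  [-∞, -14, -35, -∞]
M^⊗3:
  [-18, -1, -22, -34]
  [-∞, 18, -3, -15]
  [-∞, -20, -24, -22]
  [-∞, -8, -29, -41]
Key observation: the optimum is the walk 2->2->3->4, with weight 6 + (-15) + (-6) = -15.
Optimal value attained by: walk 2->2->3->4.
Answer: (M^⊗3)[2][4] = -15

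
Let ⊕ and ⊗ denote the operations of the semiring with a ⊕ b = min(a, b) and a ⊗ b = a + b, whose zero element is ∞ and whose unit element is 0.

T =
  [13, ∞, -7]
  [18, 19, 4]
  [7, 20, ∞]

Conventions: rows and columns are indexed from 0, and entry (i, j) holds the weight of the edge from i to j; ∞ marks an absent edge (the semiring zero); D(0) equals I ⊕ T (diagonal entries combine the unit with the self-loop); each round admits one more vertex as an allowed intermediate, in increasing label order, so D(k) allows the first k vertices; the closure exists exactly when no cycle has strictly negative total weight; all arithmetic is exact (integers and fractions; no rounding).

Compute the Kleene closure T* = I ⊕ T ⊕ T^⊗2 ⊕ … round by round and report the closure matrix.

D(0):
  [0, ∞, -7]
  [18, 0, 4]
  [7, 20, 0]
D(1):
  [0, ∞, -7]
  [18, 0, 4]
  [7, 20, 0]
D(2):
  [0, ∞, -7]
  [18, 0, 4]
  [7, 20, 0]
D(3):
  [0, 13, -7]
  [11, 0, 4]
  [7, 20, 0]
Answer: T* = [[0, 13, -7], [11, 0, 4], [7, 20, 0]]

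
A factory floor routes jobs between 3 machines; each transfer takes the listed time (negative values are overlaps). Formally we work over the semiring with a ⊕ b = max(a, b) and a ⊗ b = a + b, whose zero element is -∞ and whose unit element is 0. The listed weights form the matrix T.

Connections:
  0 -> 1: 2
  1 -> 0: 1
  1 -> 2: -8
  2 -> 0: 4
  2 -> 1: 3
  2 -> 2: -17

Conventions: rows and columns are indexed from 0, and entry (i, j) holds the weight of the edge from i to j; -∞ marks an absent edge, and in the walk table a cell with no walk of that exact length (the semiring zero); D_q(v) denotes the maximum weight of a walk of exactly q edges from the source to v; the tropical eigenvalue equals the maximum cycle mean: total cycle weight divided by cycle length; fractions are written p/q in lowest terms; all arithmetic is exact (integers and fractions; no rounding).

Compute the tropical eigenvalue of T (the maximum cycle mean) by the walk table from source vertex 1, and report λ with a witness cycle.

q=0: [-∞, 0, -∞]
q=1: [1, -∞, -8]
q=2: [-4, 3, -25]
q=3: [4, -2, -5]
Optimal cycle mean attained by: cycle 0->1->0, total 2 + 1, length 2.
Answer: λ = 3/2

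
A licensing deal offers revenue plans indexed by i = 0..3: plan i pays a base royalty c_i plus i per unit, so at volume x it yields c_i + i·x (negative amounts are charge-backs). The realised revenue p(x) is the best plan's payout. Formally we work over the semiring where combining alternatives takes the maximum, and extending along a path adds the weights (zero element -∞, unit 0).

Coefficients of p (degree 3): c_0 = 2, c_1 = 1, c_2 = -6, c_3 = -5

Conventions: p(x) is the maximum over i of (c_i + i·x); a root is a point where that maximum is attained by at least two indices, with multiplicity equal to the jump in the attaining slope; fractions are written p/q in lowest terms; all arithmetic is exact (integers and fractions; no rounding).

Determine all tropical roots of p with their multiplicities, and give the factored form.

hull edge (i=0, c=2) to (i=1, c=1): slope -1, span 1
hull edge (i=1, c=1) to (i=3, c=-5): slope -3, span 2
Factored form: p(x) = -5 ⊗ (x ⊕ 1) ⊗ (x ⊕ 3) ⊗ (x ⊕ 3)
Answer: roots = 1 (mult 1), 3 (mult 2)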